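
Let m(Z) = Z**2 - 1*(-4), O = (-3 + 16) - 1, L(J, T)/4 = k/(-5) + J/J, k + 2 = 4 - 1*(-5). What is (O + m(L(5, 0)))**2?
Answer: 215296/625 ≈ 344.47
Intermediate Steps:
k = 7 (k = -2 + (4 - 1*(-5)) = -2 + (4 + 5) = -2 + 9 = 7)
L(J, T) = -8/5 (L(J, T) = 4*(7/(-5) + J/J) = 4*(7*(-1/5) + 1) = 4*(-7/5 + 1) = 4*(-2/5) = -8/5)
O = 12 (O = 13 - 1 = 12)
m(Z) = 4 + Z**2 (m(Z) = Z**2 + 4 = 4 + Z**2)
(O + m(L(5, 0)))**2 = (12 + (4 + (-8/5)**2))**2 = (12 + (4 + 64/25))**2 = (12 + 164/25)**2 = (464/25)**2 = 215296/625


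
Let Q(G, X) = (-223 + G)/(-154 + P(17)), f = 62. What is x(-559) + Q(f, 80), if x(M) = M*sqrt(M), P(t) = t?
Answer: 161/137 - 559*I*sqrt(559) ≈ 1.1752 - 13217.0*I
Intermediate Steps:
Q(G, X) = 223/137 - G/137 (Q(G, X) = (-223 + G)/(-154 + 17) = (-223 + G)/(-137) = (-223 + G)*(-1/137) = 223/137 - G/137)
x(M) = M**(3/2)
x(-559) + Q(f, 80) = (-559)**(3/2) + (223/137 - 1/137*62) = -559*I*sqrt(559) + (223/137 - 62/137) = -559*I*sqrt(559) + 161/137 = 161/137 - 559*I*sqrt(559)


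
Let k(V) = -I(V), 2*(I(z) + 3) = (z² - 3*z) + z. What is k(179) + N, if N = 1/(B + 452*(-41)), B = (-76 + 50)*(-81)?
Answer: -130081601/8213 ≈ -15839.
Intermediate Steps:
I(z) = -3 + z²/2 - z (I(z) = -3 + ((z² - 3*z) + z)/2 = -3 + (z² - 2*z)/2 = -3 + (z²/2 - z) = -3 + z²/2 - z)
k(V) = 3 + V - V²/2 (k(V) = -(-3 + V²/2 - V) = 3 + V - V²/2)
B = 2106 (B = -26*(-81) = 2106)
N = -1/16426 (N = 1/(2106 + 452*(-41)) = 1/(2106 - 18532) = 1/(-16426) = -1/16426 ≈ -6.0879e-5)
k(179) + N = (3 + 179 - ½*179²) - 1/16426 = (3 + 179 - ½*32041) - 1/16426 = (3 + 179 - 32041/2) - 1/16426 = -31677/2 - 1/16426 = -130081601/8213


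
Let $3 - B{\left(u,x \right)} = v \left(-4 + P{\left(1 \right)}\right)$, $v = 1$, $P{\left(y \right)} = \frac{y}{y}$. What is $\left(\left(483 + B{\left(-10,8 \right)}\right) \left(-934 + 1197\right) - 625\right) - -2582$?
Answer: $130564$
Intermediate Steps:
$P{\left(y \right)} = 1$
$B{\left(u,x \right)} = 6$ ($B{\left(u,x \right)} = 3 - 1 \left(-4 + 1\right) = 3 - 1 \left(-3\right) = 3 - -3 = 3 + 3 = 6$)
$\left(\left(483 + B{\left(-10,8 \right)}\right) \left(-934 + 1197\right) - 625\right) - -2582 = \left(\left(483 + 6\right) \left(-934 + 1197\right) - 625\right) - -2582 = \left(489 \cdot 263 - 625\right) + 2582 = \left(128607 - 625\right) + 2582 = 127982 + 2582 = 130564$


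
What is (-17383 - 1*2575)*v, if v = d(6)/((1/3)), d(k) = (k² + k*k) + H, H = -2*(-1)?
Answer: -4430676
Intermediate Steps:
H = 2
d(k) = 2 + 2*k² (d(k) = (k² + k*k) + 2 = (k² + k²) + 2 = 2*k² + 2 = 2 + 2*k²)
v = 222 (v = (2 + 2*6²)/((1/3)) = (2 + 2*36)/((1*(⅓))) = (2 + 72)/(⅓) = 74*3 = 222)
(-17383 - 1*2575)*v = (-17383 - 1*2575)*222 = (-17383 - 2575)*222 = -19958*222 = -4430676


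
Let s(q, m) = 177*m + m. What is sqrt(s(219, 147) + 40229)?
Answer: 7*sqrt(1355) ≈ 257.67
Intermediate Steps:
s(q, m) = 178*m
sqrt(s(219, 147) + 40229) = sqrt(178*147 + 40229) = sqrt(26166 + 40229) = sqrt(66395) = 7*sqrt(1355)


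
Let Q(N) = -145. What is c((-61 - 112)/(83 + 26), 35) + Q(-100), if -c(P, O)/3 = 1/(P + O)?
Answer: -176139/1214 ≈ -145.09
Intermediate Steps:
c(P, O) = -3/(O + P) (c(P, O) = -3/(P + O) = -3/(O + P))
c((-61 - 112)/(83 + 26), 35) + Q(-100) = -3/(35 + (-61 - 112)/(83 + 26)) - 145 = -3/(35 - 173/109) - 145 = -3/3642/109 - 145 = -3*109/3642 - 145 = -109/1214 - 145 = -176139/1214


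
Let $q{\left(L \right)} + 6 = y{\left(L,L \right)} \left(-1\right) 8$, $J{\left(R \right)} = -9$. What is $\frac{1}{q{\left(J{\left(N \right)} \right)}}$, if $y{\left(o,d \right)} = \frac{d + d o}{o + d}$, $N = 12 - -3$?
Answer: $\frac{1}{26} \approx 0.038462$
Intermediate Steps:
$N = 15$ ($N = 12 + 3 = 15$)
$y{\left(o,d \right)} = \frac{d + d o}{d + o}$
$q{\left(L \right)} = -10 - 4 L$ ($q{\left(L \right)} = -6 + \frac{L \left(1 + L\right)}{L + L} \left(-1\right) 8 = -6 + \frac{L \left(1 + L\right)}{2 L} \left(-1\right) 8 = -6 + L \frac{1}{2 L} \left(1 + L\right) \left(-1\right) 8 = -6 + \left(\frac{1}{2} + \frac{L}{2}\right) \left(-1\right) 8 = -6 + \left(- \frac{1}{2} - \frac{L}{2}\right) 8 = -6 - \left(4 + 4 L\right) = -10 - 4 L$)
$\frac{1}{q{\left(J{\left(N \right)} \right)}} = \frac{1}{-10 - -36} = \frac{1}{-10 + 36} = \frac{1}{26}$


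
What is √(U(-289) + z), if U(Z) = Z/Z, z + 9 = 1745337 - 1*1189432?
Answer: √555897 ≈ 745.58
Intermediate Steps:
z = 555896 (z = -9 + (1745337 - 1*1189432) = -9 + (1745337 - 1189432) = -9 + 555905 = 555896)
U(Z) = 1
√(U(-289) + z) = √(1 + 555896) = √555897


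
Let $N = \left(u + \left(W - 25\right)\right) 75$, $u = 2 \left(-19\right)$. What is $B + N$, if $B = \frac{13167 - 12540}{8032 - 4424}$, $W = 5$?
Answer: $- \frac{1426743}{328} \approx -4349.8$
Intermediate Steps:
$u = -38$
$N = -4350$ ($N = \left(-38 + \left(5 - 25\right)\right) 75 = \left(-38 - 20\right) 75 = \left(-58\right) 75 = -4350$)
$B = \frac{57}{328}$ ($B = \frac{627}{3608} = 627 \cdot \frac{1}{3608} = \frac{57}{328} \approx 0.17378$)
$B + N = \frac{57}{328} - 4350 = - \frac{1426743}{328}$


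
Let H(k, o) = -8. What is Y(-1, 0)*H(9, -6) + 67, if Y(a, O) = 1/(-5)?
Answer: 343/5 ≈ 68.600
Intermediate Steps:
Y(a, O) = -1/5
Y(-1, 0)*H(9, -6) + 67 = -1/5*(-8) + 67 = 8/5 + 67 = 343/5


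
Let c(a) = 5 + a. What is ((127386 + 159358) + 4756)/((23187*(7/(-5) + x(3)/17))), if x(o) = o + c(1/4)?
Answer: -99110000/7211157 ≈ -13.744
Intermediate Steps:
x(o) = 21/4 + o (x(o) = o + (5 + 1/4) = o + (5 + ¼) = o + 21/4 = 21/4 + o)
((127386 + 159358) + 4756)/((23187*(7/(-5) + x(3)/17))) = ((127386 + 159358) + 4756)/((23187*(7/(-5) + (21/4 + 3)/17))) = (286744 + 4756)/((23187*(7*(-⅕) + (33/4)*(1/17)))) = 291500/((23187*(-7/5 + 33/68))) = 291500/((23187*(-311/340))) = 291500/(-7211157/340) = 291500*(-340/7211157) = -99110000/7211157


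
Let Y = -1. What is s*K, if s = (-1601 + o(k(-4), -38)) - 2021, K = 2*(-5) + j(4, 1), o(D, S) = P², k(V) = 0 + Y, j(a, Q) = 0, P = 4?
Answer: 36060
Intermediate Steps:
k(V) = -1 (k(V) = 0 - 1 = -1)
o(D, S) = 16 (o(D, S) = 4² = 16)
K = -10 (K = 2*(-5) + 0 = -10 + 0 = -10)
s = -3606 (s = (-1601 + 16) - 2021 = -1585 - 2021 = -3606)
s*K = -3606*(-10) = 36060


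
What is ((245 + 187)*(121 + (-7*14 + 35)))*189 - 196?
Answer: 4735388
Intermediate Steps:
((245 + 187)*(121 + (-7*14 + 35)))*189 - 196 = (432*(121 + (-98 + 35)))*189 - 196 = (432*(121 - 63))*189 - 196 = (432*58)*189 - 196 = 25056*189 - 196 = 4735584 - 196 = 4735388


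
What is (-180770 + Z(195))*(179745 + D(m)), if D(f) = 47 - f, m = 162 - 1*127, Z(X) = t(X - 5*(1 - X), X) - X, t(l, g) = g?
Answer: -32494672890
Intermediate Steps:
Z(X) = 0 (Z(X) = X - X = 0)
m = 35 (m = 162 - 127 = 35)
(-180770 + Z(195))*(179745 + D(m)) = (-180770 + 0)*(179745 + (47 - 1*35)) = -180770*(179745 + (47 - 35)) = -180770*(179745 + 12) = -180770*179757 = -32494672890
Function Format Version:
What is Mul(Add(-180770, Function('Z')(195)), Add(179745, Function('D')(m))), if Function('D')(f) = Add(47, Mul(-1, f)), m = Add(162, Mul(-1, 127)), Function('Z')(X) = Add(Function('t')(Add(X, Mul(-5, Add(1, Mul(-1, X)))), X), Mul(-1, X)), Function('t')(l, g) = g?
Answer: -32494672890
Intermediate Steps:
Function('Z')(X) = 0 (Function('Z')(X) = Add(X, Mul(-1, X)) = 0)
m = 35 (m = Add(162, -127) = 35)
Mul(Add(-180770, Function('Z')(195)), Add(179745, Function('D')(m))) = Mul(Add(-180770, 0), Add(179745, Add(47, Mul(-1, 35)))) = Mul(-180770, Add(179745, Add(47, -35))) = Mul(-180770, Add(179745, 12)) = Mul(-180770, 179757) = -32494672890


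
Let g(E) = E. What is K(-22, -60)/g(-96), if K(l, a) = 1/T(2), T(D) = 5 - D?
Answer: -1/288 ≈ -0.0034722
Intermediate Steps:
K(l, a) = ⅓ (K(l, a) = 1/(5 - 1*2) = 1/(5 - 2) = 1/3 = ⅓)
K(-22, -60)/g(-96) = (⅓)/(-96) = (⅓)*(-1/96) = -1/288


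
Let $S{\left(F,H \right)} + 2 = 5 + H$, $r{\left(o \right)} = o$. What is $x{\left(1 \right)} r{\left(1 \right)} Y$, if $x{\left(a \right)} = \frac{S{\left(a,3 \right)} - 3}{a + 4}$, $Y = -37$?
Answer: $- \frac{111}{5} \approx -22.2$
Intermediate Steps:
$S{\left(F,H \right)} = 3 + H$ ($S{\left(F,H \right)} = -2 + \left(5 + H\right) = 3 + H$)
$x{\left(a \right)} = \frac{3}{4 + a}$ ($x{\left(a \right)} = \frac{\left(3 + 3\right) - 3}{a + 4} = \frac{6 - 3}{4 + a} = \frac{3}{4 + a}$)
$x{\left(1 \right)} r{\left(1 \right)} Y = \frac{3}{4 + 1} \cdot 1 \left(-37\right) = \frac{3}{5} \cdot 1 \left(-37\right) = \frac{3}{5} \left(-37\right) = - \frac{111}{5}$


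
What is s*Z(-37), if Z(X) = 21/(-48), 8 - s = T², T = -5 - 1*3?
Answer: 49/2 ≈ 24.500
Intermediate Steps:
T = -8 (T = -5 - 3 = -8)
s = -56 (s = 8 - 1*(-8)² = 8 - 1*64 = 8 - 64 = -56)
Z(X) = -7/16 (Z(X) = 21*(-1/48) = -7/16)
s*Z(-37) = -56*(-7/16) = 49/2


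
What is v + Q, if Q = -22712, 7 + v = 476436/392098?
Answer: -4453799013/196049 ≈ -22718.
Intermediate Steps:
v = -1134125/196049 (v = -7 + 476436/392098 = -7 + 476436*(1/392098) = -7 + 238218/196049 = -1134125/196049 ≈ -5.7849)
v + Q = -1134125/196049 - 22712 = -4453799013/196049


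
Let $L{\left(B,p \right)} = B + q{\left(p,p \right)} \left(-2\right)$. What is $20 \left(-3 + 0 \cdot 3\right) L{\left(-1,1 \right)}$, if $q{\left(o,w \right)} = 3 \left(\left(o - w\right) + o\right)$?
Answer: $420$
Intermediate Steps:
$q{\left(o,w \right)} = - 3 w + 6 o$ ($q{\left(o,w \right)} = 3 \left(- w + 2 o\right) = - 3 w + 6 o$)
$L{\left(B,p \right)} = B - 6 p$ ($L{\left(B,p \right)} = B + \left(- 3 p + 6 p\right) \left(-2\right) = B + 3 p \left(-2\right) = B - 6 p$)
$20 \left(-3 + 0 \cdot 3\right) L{\left(-1,1 \right)} = 20 \left(-3 + 0 \cdot 3\right) \left(-1 - 6\right) = 20 \left(-3 + 0\right) \left(-1 - 6\right) = 20 \left(-3\right) \left(-7\right) = \left(-60\right) \left(-7\right) = 420$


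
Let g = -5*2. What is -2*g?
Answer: 20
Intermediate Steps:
g = -10
-2*g = -2*(-10) = 20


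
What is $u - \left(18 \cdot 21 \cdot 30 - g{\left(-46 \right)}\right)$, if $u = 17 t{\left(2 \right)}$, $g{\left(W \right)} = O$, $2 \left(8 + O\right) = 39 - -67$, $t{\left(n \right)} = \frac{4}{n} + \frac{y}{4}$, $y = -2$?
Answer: $- \frac{22539}{2} \approx -11270.0$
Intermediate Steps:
$t{\left(n \right)} = - \frac{1}{2} + \frac{4}{n}$ ($t{\left(n \right)} = \frac{4}{n} - \frac{2}{4} = \frac{4}{n} - \frac{1}{2} = - \frac{1}{2} + \frac{4}{n}$)
$O = 45$ ($O = -8 + \frac{39 - -67}{2} = -8 + \frac{39 + 67}{2} = -8 + \frac{1}{2} \cdot 106 = -8 + 53 = 45$)
$g{\left(W \right)} = 45$
$u = \frac{51}{2}$ ($u = 17 \frac{8 - 2}{2 \cdot 2} = 17 \cdot \frac{1}{2} \cdot \frac{1}{2} \left(8 - 2\right) = 17 \cdot \frac{1}{2} \cdot \frac{1}{2} \cdot 6 = 17 \cdot \frac{3}{2} = \frac{51}{2} \approx 25.5$)
$u - \left(18 \cdot 21 \cdot 30 - g{\left(-46 \right)}\right) = \frac{51}{2} - \left(18 \cdot 21 \cdot 30 - 45\right) = \frac{51}{2} - \left(378 \cdot 30 - 45\right) = \frac{51}{2} - \left(11340 - 45\right) = \frac{51}{2} - 11295 = - \frac{22539}{2}$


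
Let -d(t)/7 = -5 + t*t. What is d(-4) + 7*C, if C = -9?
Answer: -140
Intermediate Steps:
d(t) = 35 - 7*t² (d(t) = -7*(-5 + t*t) = -7*(-5 + t²) = 35 - 7*t²)
d(-4) + 7*C = (35 - 7*(-4)²) + 7*(-9) = (35 - 7*16) - 63 = (35 - 112) - 63 = -77 - 63 = -140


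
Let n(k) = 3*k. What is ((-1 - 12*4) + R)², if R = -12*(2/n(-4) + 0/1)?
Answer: 2209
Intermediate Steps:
R = 2 (R = -12*(2/((3*(-4))) + 0/1) = -12*(2/(-12) + 0*1) = -12*(2*(-1/12) + 0) = -12*(-⅙ + 0) = -12*(-⅙) = 2)
((-1 - 12*4) + R)² = ((-1 - 12*4) + 2)² = ((-1 - 3*16) + 2)² = ((-1 - 48) + 2)² = (-49 + 2)² = (-47)² = 2209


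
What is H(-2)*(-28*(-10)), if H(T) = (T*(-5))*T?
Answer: -5600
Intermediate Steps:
H(T) = -5*T² (H(T) = (-5*T)*T = -5*T²)
H(-2)*(-28*(-10)) = (-5*(-2)²)*(-28*(-10)) = (-5*4)*(-1*(-280)) = -20*280 = -5600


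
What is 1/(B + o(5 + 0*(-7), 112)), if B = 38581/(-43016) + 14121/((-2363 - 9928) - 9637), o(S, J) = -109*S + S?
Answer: -58953428/31925690689 ≈ -0.0018466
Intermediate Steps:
o(S, J) = -108*S
B = -90839569/58953428 (B = 38581*(-1/43016) + 14121/(-12291 - 9637) = -38581/43016 + 14121/(-21928) = -38581/43016 + 14121*(-1/21928) = -38581/43016 - 14121/21928 = -90839569/58953428 ≈ -1.5409)
1/(B + o(5 + 0*(-7), 112)) = 1/(-90839569/58953428 - 108*(5 + 0*(-7))) = 1/(-90839569/58953428 - 108*(5 + 0)) = 1/(-90839569/58953428 - 108*5) = 1/(-90839569/58953428 - 540) = 1/(-31925690689/58953428) = -58953428/31925690689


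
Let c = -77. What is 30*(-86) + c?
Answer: -2657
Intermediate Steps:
30*(-86) + c = 30*(-86) - 77 = -2580 - 77 = -2657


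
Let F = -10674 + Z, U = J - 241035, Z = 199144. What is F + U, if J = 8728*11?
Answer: 43443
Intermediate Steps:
J = 96008
U = -145027 (U = 96008 - 241035 = -145027)
F = 188470 (F = -10674 + 199144 = 188470)
F + U = 188470 - 145027 = 43443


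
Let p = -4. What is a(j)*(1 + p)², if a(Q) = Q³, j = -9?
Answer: -6561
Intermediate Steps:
a(j)*(1 + p)² = (-9)³*(1 - 4)² = -729*(-3)² = -729*9 = -6561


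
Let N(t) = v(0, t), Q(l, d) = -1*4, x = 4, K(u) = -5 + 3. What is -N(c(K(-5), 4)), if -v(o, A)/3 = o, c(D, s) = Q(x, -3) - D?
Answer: 0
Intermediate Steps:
K(u) = -2
Q(l, d) = -4
c(D, s) = -4 - D
v(o, A) = -3*o
N(t) = 0 (N(t) = -3*0 = 0)
-N(c(K(-5), 4)) = -1*0 = 0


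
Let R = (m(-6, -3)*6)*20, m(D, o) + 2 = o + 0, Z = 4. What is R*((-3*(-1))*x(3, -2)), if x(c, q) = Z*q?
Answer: 14400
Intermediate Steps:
m(D, o) = -2 + o (m(D, o) = -2 + (o + 0) = -2 + o)
x(c, q) = 4*q
R = -600 (R = ((-2 - 3)*6)*20 = -5*6*20 = -30*20 = -600)
R*((-3*(-1))*x(3, -2)) = -600*(-3*(-1))*4*(-2) = -1800*(-8) = -600*(-24) = 14400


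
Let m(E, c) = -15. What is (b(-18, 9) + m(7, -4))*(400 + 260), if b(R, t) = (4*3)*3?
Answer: 13860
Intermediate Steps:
b(R, t) = 36 (b(R, t) = 12*3 = 36)
(b(-18, 9) + m(7, -4))*(400 + 260) = (36 - 15)*(400 + 260) = 21*660 = 13860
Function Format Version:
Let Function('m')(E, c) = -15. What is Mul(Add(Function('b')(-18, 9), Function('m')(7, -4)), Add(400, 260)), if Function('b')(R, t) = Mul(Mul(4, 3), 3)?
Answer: 13860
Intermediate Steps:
Function('b')(R, t) = 36 (Function('b')(R, t) = Mul(12, 3) = 36)
Mul(Add(Function('b')(-18, 9), Function('m')(7, -4)), Add(400, 260)) = Mul(Add(36, -15), Add(400, 260)) = Mul(21, 660) = 13860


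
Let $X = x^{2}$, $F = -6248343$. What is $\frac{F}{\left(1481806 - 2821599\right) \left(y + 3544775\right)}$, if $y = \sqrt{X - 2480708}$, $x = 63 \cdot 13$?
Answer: $\frac{567922309175}{431668649072386964} - \frac{2082781 i \sqrt{1809947}}{5611692437941030532} \approx 1.3156 \cdot 10^{-6} - 4.9932 \cdot 10^{-10} i$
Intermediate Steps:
$x = 819$
$X = 670761$ ($X = 819^{2} = 670761$)
$y = i \sqrt{1809947}$ ($y = \sqrt{670761 - 2480708} = \sqrt{-1809947} = i \sqrt{1809947} \approx 1345.3 i$)
$\frac{F}{\left(1481806 - 2821599\right) \left(y + 3544775\right)} = - \frac{6248343}{\left(1481806 - 2821599\right) \left(i \sqrt{1809947} + 3544775\right)} = - \frac{6248343}{\left(-1339793\right) \left(3544775 + i \sqrt{1809947}\right)} = - \frac{6248343}{-4749264731575 - 1339793 i \sqrt{1809947}}$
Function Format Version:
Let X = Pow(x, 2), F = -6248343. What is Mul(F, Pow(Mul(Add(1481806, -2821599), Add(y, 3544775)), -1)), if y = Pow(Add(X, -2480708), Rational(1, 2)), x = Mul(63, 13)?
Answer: Add(Rational(567922309175, 431668649072386964), Mul(Rational(-2082781, 5611692437941030532), I, Pow(1809947, Rational(1, 2)))) ≈ Add(1.3156e-6, Mul(-4.9932e-10, I))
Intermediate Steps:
x = 819
X = 670761 (X = Pow(819, 2) = 670761)
y = Mul(I, Pow(1809947, Rational(1, 2))) (y = Pow(Add(670761, -2480708), Rational(1, 2)) = Pow(-1809947, Rational(1, 2)) = Mul(I, Pow(1809947, Rational(1, 2))) ≈ Mul(1345.3, I))
Mul(F, Pow(Mul(Add(1481806, -2821599), Add(y, 3544775)), -1)) = Mul(-6248343, Pow(Mul(Add(1481806, -2821599), Add(Mul(I, Pow(1809947, Rational(1, 2))), 3544775)), -1)) = Mul(-6248343, Pow(Mul(-1339793, Add(3544775, Mul(I, Pow(1809947, Rational(1, 2))))), -1)) = Mul(-6248343, Pow(Add(-4749264731575, Mul(-1339793, I, Pow(1809947, Rational(1, 2)))), -1))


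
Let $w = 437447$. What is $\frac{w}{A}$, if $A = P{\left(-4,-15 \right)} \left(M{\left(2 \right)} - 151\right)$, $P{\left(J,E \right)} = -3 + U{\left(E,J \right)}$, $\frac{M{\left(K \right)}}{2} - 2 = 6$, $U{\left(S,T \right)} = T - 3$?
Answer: $\frac{437447}{1350} \approx 324.03$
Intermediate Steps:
$U{\left(S,T \right)} = -3 + T$ ($U{\left(S,T \right)} = T - 3 = -3 + T$)
$M{\left(K \right)} = 16$ ($M{\left(K \right)} = 4 + 2 \cdot 6 = 4 + 12 = 16$)
$P{\left(J,E \right)} = -6 + J$ ($P{\left(J,E \right)} = -3 + \left(-3 + J\right) = -6 + J$)
$A = 1350$ ($A = \left(-6 - 4\right) \left(16 - 151\right) = \left(-10\right) \left(-135\right) = 1350$)
$\frac{w}{A} = \frac{437447}{1350}$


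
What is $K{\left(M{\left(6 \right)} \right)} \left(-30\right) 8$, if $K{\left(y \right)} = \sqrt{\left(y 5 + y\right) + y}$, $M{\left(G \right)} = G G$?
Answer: $- 1440 \sqrt{7} \approx -3809.9$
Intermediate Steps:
$M{\left(G \right)} = G^{2}$
$K{\left(y \right)} = \sqrt{7} \sqrt{y}$ ($K{\left(y \right)} = \sqrt{\left(5 y + y\right) + y} = \sqrt{6 y + y} = \sqrt{7 y} = \sqrt{7} \sqrt{y}$)
$K{\left(M{\left(6 \right)} \right)} \left(-30\right) 8 = \sqrt{7} \sqrt{6^{2}} \left(-30\right) 8 = \sqrt{7} \sqrt{36} \left(-30\right) 8 = \sqrt{7} \cdot 6 \left(-30\right) 8 = 6 \sqrt{7} \left(-30\right) 8 = - 180 \sqrt{7} \cdot 8 = - 1440 \sqrt{7}$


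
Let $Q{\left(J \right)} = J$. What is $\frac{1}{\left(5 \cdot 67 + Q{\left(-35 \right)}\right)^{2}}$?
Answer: $\frac{1}{90000} \approx 1.1111 \cdot 10^{-5}$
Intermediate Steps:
$\frac{1}{\left(5 \cdot 67 + Q{\left(-35 \right)}\right)^{2}} = \frac{1}{\left(5 \cdot 67 - 35\right)^{2}} = \frac{1}{\left(335 - 35\right)^{2}} = \frac{1}{300^{2}} = \frac{1}{90000}$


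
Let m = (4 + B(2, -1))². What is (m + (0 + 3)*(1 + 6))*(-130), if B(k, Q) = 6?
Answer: -15730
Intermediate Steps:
m = 100 (m = (4 + 6)² = 10² = 100)
(m + (0 + 3)*(1 + 6))*(-130) = (100 + (0 + 3)*(1 + 6))*(-130) = (100 + 3*7)*(-130) = (100 + 21)*(-130) = 121*(-130) = -15730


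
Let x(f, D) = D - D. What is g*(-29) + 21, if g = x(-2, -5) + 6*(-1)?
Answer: 195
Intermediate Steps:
x(f, D) = 0
g = -6 (g = 0 + 6*(-1) = 0 - 6 = -6)
g*(-29) + 21 = -6*(-29) + 21 = 174 + 21 = 195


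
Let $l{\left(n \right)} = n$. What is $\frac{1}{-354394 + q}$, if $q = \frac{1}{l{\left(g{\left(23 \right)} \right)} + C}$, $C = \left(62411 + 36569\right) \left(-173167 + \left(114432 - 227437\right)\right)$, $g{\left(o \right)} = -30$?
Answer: $- \frac{28325304590}{10038317994868461} \approx -2.8217 \cdot 10^{-6}$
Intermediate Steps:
$C = -28325304560$ ($C = 98980 \left(-173167 + \left(114432 - 227437\right)\right) = 98980 \left(-173167 - 113005\right) = 98980 \left(-286172\right) = -28325304560$)
$q = - \frac{1}{28325304590}$ ($q = \frac{1}{-30 - 28325304560} = \frac{1}{-28325304590} = - \frac{1}{28325304590} \approx -3.5304 \cdot 10^{-11}$)
$\frac{1}{-354394 + q} = \frac{1}{-354394 - \frac{1}{28325304590}} = \frac{1}{- \frac{10038317994868461}{28325304590}} = - \frac{28325304590}{10038317994868461}$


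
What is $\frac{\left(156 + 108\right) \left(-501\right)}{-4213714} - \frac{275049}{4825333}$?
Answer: $- \frac{260379989037}{10166286608381} \approx -0.025612$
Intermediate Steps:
$\frac{\left(156 + 108\right) \left(-501\right)}{-4213714} - \frac{275049}{4825333} = 264 \left(-501\right) \left(- \frac{1}{4213714}\right) - \frac{275049}{4825333} = \left(-132264\right) \left(- \frac{1}{4213714}\right) - \frac{275049}{4825333} = \frac{66132}{2106857} - \frac{275049}{4825333} = - \frac{260379989037}{10166286608381}$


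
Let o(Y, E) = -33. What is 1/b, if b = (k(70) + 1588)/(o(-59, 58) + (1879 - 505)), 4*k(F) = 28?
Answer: 1341/1595 ≈ 0.84075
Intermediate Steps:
k(F) = 7 (k(F) = (1/4)*28 = 7)
b = 1595/1341 (b = (7 + 1588)/(-33 + (1879 - 505)) = 1595/(-33 + 1374) = 1595/1341 ≈ 1.1894)
1/b = 1/(1595/1341) = 1341/1595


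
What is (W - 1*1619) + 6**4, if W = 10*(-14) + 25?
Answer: -438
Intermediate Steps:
W = -115 (W = -140 + 25 = -115)
(W - 1*1619) + 6**4 = (-115 - 1*1619) + 6**4 = (-115 - 1619) + 1296 = -1734 + 1296 = -438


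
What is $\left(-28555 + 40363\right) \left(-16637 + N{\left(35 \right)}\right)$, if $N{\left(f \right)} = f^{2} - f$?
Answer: $-182398176$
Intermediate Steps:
$\left(-28555 + 40363\right) \left(-16637 + N{\left(35 \right)}\right) = \left(-28555 + 40363\right) \left(-16637 + 35 \left(-1 + 35\right)\right) = 11808 \left(-16637 + 35 \cdot 34\right) = 11808 \left(-16637 + 1190\right) = 11808 \left(-15447\right) = -182398176$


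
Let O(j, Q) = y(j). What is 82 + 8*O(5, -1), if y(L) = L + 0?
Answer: 122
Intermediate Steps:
y(L) = L
O(j, Q) = j
82 + 8*O(5, -1) = 82 + 8*5 = 82 + 40 = 122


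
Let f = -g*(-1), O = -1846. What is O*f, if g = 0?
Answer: 0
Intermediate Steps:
f = 0 (f = -1*0*(-1) = 0*(-1) = 0)
O*f = -1846*0 = 0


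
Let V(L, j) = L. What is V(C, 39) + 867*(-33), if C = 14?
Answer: -28597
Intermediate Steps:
V(C, 39) + 867*(-33) = 14 + 867*(-33) = 14 - 28611 = -28597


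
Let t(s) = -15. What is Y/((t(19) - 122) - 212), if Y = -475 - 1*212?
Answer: 687/349 ≈ 1.9685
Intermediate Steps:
Y = -687 (Y = -475 - 212 = -687)
Y/((t(19) - 122) - 212) = -687/((-15 - 122) - 212) = -687/(-137 - 212) = -687/(-349) = -687*(-1/349) = 687/349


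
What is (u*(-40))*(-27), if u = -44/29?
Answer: -47520/29 ≈ -1638.6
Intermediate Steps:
u = -44/29 (u = -44*1/29 = -44/29 ≈ -1.5172)
(u*(-40))*(-27) = -44/29*(-40)*(-27) = (1760/29)*(-27) = -47520/29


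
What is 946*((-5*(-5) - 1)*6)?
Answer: 136224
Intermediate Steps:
946*((-5*(-5) - 1)*6) = 946*((25 - 1)*6) = 946*(24*6) = 946*144 = 136224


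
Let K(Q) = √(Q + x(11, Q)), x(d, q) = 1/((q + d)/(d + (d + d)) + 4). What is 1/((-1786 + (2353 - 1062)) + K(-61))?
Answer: -40590/20097019 - I*√407458/20097019 ≈ -0.0020197 - 3.1762e-5*I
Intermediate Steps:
x(d, q) = 1/(4 + (d + q)/(3*d)) (x(d, q) = 1/((d + q)/(d + 2*d) + 4) = 1/((d + q)/((3*d)) + 4) = 1/((d + q)*(1/(3*d)) + 4) = 1/((d + q)/(3*d) + 4) = 1/(4 + (d + q)/(3*d)))
K(Q) = √(Q + 33/(143 + Q)) (K(Q) = √(Q + 3*11/(Q + 13*11)) = √(Q + 3*11/(Q + 143)) = √(Q + 3*11/(143 + Q)) = √(Q + 33/(143 + Q)))
1/((-1786 + (2353 - 1062)) + K(-61)) = 1/((-1786 + (2353 - 1062)) + √((33 - 61*(143 - 61))/(143 - 61))) = 1/((-1786 + 1291) + √((33 - 61*82)/82)) = 1/(-495 + √((33 - 5002)/82)) = 1/(-495 + √((1/82)*(-4969))) = 1/(-495 + √(-4969/82)) = 1/(-495 + I*√407458/82)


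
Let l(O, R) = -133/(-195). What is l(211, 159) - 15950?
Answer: -3110117/195 ≈ -15949.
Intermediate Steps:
l(O, R) = 133/195 (l(O, R) = -133*(-1/195) = 133/195)
l(211, 159) - 15950 = 133/195 - 15950 = -3110117/195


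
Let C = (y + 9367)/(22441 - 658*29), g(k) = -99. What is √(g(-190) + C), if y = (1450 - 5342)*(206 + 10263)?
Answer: I*√137949165398/3359 ≈ 110.57*I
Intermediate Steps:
y = -40745348 (y = -3892*10469 = -40745348)
C = -40735981/3359 (C = (-40745348 + 9367)/(22441 - 658*29) = -40735981/(22441 - 19082) = -40735981/3359 ≈ -12127.)
√(g(-190) + C) = √(-99 - 40735981/3359) = √(-41068522/3359) = I*√137949165398/3359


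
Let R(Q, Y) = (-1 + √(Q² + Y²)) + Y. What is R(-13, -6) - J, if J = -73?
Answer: 66 + √205 ≈ 80.318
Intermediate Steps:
R(Q, Y) = -1 + Y + √(Q² + Y²)
R(-13, -6) - J = (-1 - 6 + √((-13)² + (-6)²)) - 1*(-73) = (-1 - 6 + √(169 + 36)) + 73 = (-1 - 6 + √205) + 73 = (-7 + √205) + 73 = 66 + √205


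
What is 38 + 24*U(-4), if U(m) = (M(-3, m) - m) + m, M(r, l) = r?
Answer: -34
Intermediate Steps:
U(m) = -3 (U(m) = (-3 - m) + m = -3)
38 + 24*U(-4) = 38 + 24*(-3) = 38 - 72 = -34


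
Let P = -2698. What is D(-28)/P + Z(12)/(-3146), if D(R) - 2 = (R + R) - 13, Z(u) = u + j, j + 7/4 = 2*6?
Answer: 301503/16975816 ≈ 0.017761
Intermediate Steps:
j = 41/4 (j = -7/4 + 2*6 = -7/4 + 12 = 41/4 ≈ 10.250)
Z(u) = 41/4 + u (Z(u) = u + 41/4 = 41/4 + u)
D(R) = -11 + 2*R (D(R) = 2 + ((R + R) - 13) = 2 + (2*R - 13) = 2 + (-13 + 2*R) = -11 + 2*R)
D(-28)/P + Z(12)/(-3146) = (-11 + 2*(-28))/(-2698) + (41/4 + 12)/(-3146) = (-11 - 56)*(-1/2698) + (89/4)*(-1/3146) = -67*(-1/2698) - 89/12584 = 67/2698 - 89/12584 = 301503/16975816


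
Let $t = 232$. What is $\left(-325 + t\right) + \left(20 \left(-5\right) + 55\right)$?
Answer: $-138$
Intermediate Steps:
$\left(-325 + t\right) + \left(20 \left(-5\right) + 55\right) = \left(-325 + 232\right) + \left(20 \left(-5\right) + 55\right) = -93 + \left(-100 + 55\right) = -93 - 45 = -138$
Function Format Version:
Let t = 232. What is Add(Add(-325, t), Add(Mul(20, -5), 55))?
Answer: -138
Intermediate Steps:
Add(Add(-325, t), Add(Mul(20, -5), 55)) = Add(Add(-325, 232), Add(Mul(20, -5), 55)) = Add(-93, Add(-100, 55)) = Add(-93, -45) = -138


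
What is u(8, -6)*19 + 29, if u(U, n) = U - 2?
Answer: 143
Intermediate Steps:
u(U, n) = -2 + U
u(8, -6)*19 + 29 = (-2 + 8)*19 + 29 = 6*19 + 29 = 114 + 29 = 143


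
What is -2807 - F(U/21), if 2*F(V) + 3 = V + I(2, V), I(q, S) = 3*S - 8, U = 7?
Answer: -16813/6 ≈ -2802.2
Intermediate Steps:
I(q, S) = -8 + 3*S
F(V) = -11/2 + 2*V (F(V) = -3/2 + (V + (-8 + 3*V))/2 = -3/2 + (-8 + 4*V)/2 = -3/2 + (-4 + 2*V) = -11/2 + 2*V)
-2807 - F(U/21) = -2807 - (-11/2 + 2*(7/21)) = -2807 - (-11/2 + 2*(7*(1/21))) = -2807 - (-11/2 + 2*(⅓)) = -2807 - (-11/2 + ⅔) = -2807 - 1*(-29/6) = -2807 + 29/6 = -16813/6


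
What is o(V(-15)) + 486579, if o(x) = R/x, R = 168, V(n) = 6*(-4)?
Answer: 486572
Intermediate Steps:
V(n) = -24
o(x) = 168/x
o(V(-15)) + 486579 = 168/(-24) + 486579 = 168*(-1/24) + 486579 = -7 + 486579 = 486572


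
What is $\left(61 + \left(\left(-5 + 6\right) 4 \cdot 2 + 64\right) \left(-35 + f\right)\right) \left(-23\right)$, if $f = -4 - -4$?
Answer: $56557$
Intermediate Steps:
$f = 0$ ($f = -4 + 4 = 0$)
$\left(61 + \left(\left(-5 + 6\right) 4 \cdot 2 + 64\right) \left(-35 + f\right)\right) \left(-23\right) = \left(61 + \left(\left(-5 + 6\right) 4 \cdot 2 + 64\right) \left(-35 + 0\right)\right) \left(-23\right) = \left(61 + \left(1 \cdot 8 + 64\right) \left(-35\right)\right) \left(-23\right) = \left(61 + \left(8 + 64\right) \left(-35\right)\right) \left(-23\right) = \left(61 + 72 \left(-35\right)\right) \left(-23\right) = \left(61 - 2520\right) \left(-23\right) = \left(-2459\right) \left(-23\right) = 56557$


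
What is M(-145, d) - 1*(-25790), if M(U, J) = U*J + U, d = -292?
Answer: 67985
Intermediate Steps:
M(U, J) = U + J*U (M(U, J) = J*U + U = U + J*U)
M(-145, d) - 1*(-25790) = -145*(1 - 292) - 1*(-25790) = -145*(-291) + 25790 = 42195 + 25790 = 67985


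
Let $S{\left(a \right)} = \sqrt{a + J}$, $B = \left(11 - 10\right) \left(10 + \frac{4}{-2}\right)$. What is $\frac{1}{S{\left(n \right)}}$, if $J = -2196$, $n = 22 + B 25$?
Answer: $- \frac{i \sqrt{1974}}{1974} \approx - 0.022507 i$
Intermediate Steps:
$B = 8$ ($B = 1 \left(10 + 4 \left(- \frac{1}{2}\right)\right) = 1 \left(10 - 2\right) = 1 \cdot 8 = 8$)
$n = 222$ ($n = 22 + 8 \cdot 25 = 22 + 200 = 222$)
$S{\left(a \right)} = \sqrt{-2196 + a}$ ($S{\left(a \right)} = \sqrt{a - 2196} = \sqrt{-2196 + a}$)
$\frac{1}{S{\left(n \right)}} = \frac{1}{\sqrt{-2196 + 222}} = \frac{1}{\sqrt{-1974}} = \frac{1}{i \sqrt{1974}} = - \frac{i \sqrt{1974}}{1974}$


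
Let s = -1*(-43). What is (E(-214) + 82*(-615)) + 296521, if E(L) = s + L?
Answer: 245920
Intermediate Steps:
s = 43
E(L) = 43 + L
(E(-214) + 82*(-615)) + 296521 = ((43 - 214) + 82*(-615)) + 296521 = (-171 - 50430) + 296521 = -50601 + 296521 = 245920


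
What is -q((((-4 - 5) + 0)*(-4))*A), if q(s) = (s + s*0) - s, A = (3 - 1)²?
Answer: 0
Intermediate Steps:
A = 4 (A = 2² = 4)
q(s) = 0 (q(s) = (s + 0) - s = s - s = 0)
-q((((-4 - 5) + 0)*(-4))*A) = -1*0 = 0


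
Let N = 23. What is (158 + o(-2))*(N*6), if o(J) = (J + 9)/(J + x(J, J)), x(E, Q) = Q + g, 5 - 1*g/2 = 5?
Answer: 43125/2 ≈ 21563.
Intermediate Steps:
g = 0 (g = 10 - 2*5 = 10 - 10 = 0)
x(E, Q) = Q (x(E, Q) = Q + 0 = Q)
o(J) = (9 + J)/(2*J) (o(J) = (J + 9)/(J + J) = (9 + J)/((2*J)) = (9 + J)*(1/(2*J)) = (9 + J)/(2*J))
(158 + o(-2))*(N*6) = (158 + (1/2)*(9 - 2)/(-2))*(23*6) = (158 + (1/2)*(-1/2)*7)*138 = (158 - 7/4)*138 = (625/4)*138 = 43125/2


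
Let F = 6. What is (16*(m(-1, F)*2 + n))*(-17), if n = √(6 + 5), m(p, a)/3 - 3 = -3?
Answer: -272*√11 ≈ -902.12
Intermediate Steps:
m(p, a) = 0 (m(p, a) = 9 + 3*(-3) = 9 - 9 = 0)
n = √11 ≈ 3.3166
(16*(m(-1, F)*2 + n))*(-17) = (16*(0*2 + √11))*(-17) = (16*(0 + √11))*(-17) = (16*√11)*(-17) = -272*√11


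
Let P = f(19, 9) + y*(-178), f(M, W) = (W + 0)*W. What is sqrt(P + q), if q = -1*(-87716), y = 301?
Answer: sqrt(34219) ≈ 184.98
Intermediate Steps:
f(M, W) = W**2 (f(M, W) = W*W = W**2)
q = 87716
P = -53497 (P = 9**2 + 301*(-178) = 81 - 53578 = -53497)
sqrt(P + q) = sqrt(-53497 + 87716) = sqrt(34219)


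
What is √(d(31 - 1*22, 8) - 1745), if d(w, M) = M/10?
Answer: 3*I*√4845/5 ≈ 41.764*I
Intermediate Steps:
d(w, M) = M/10 (d(w, M) = M*(⅒) = M/10)
√(d(31 - 1*22, 8) - 1745) = √((⅒)*8 - 1745) = √(⅘ - 1745) = √(-8721/5) = 3*I*√4845/5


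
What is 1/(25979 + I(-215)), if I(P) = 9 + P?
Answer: 1/25773 ≈ 3.8800e-5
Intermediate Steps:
1/(25979 + I(-215)) = 1/(25979 + (9 - 215)) = 1/(25979 - 206) = 1/25773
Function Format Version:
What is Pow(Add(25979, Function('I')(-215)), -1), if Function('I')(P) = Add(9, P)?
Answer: Rational(1, 25773) ≈ 3.8800e-5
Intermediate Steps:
Pow(Add(25979, Function('I')(-215)), -1) = Pow(Add(25979, Add(9, -215)), -1) = Pow(Add(25979, -206), -1) = Pow(25773, -1) = Rational(1, 25773)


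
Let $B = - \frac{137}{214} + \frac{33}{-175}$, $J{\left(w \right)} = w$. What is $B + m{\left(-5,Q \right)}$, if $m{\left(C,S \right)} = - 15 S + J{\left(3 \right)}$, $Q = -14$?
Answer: $\frac{7945813}{37450} \approx 212.17$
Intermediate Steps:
$m{\left(C,S \right)} = 3 - 15 S$ ($m{\left(C,S \right)} = - 15 S + 3 = 3 - 15 S$)
$B = - \frac{31037}{37450}$ ($B = \left(-137\right) \frac{1}{214} + 33 \left(- \frac{1}{175}\right) = - \frac{137}{214} - \frac{33}{175} = - \frac{31037}{37450} \approx -0.82876$)
$B + m{\left(-5,Q \right)} = - \frac{31037}{37450} + \left(3 - -210\right) = - \frac{31037}{37450} + \left(3 + 210\right) = - \frac{31037}{37450} + 213 = \frac{7945813}{37450}$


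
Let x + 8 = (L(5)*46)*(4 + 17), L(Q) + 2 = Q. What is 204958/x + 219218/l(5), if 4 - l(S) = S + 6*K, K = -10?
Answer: 322816271/85255 ≈ 3786.5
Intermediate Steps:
L(Q) = -2 + Q
l(S) = 64 - S (l(S) = 4 - (S + 6*(-10)) = 4 - (S - 60) = 4 - (-60 + S) = 4 + (60 - S) = 64 - S)
x = 2890 (x = -8 + ((-2 + 5)*46)*(4 + 17) = -8 + (3*46)*21 = -8 + 138*21 = -8 + 2898 = 2890)
204958/x + 219218/l(5) = 204958/2890 + 219218/(64 - 1*5) = 204958*(1/2890) + 219218/(64 - 5) = 102479/1445 + 219218/59 = 322816271/85255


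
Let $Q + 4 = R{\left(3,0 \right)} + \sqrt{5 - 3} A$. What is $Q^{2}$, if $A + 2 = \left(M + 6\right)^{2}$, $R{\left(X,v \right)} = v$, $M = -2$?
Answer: $408 - 112 \sqrt{2} \approx 249.61$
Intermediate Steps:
$A = 14$ ($A = -2 + \left(-2 + 6\right)^{2} = -2 + 4^{2} = -2 + 16 = 14$)
$Q = -4 + 14 \sqrt{2}$ ($Q = -4 + \left(0 + \sqrt{5 - 3} \cdot 14\right) = -4 + \left(0 + \sqrt{2} \cdot 14\right) = -4 + \left(0 + 14 \sqrt{2}\right) = -4 + 14 \sqrt{2} \approx 15.799$)
$Q^{2} = \left(-4 + 14 \sqrt{2}\right)^{2}$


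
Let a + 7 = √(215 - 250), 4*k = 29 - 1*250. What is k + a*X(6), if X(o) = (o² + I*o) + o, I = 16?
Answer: -4085/4 + 138*I*√35 ≈ -1021.3 + 816.42*I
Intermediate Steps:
X(o) = o² + 17*o (X(o) = (o² + 16*o) + o = o² + 17*o)
k = -221/4 (k = (29 - 1*250)/4 = (29 - 250)/4 = (¼)*(-221) = -221/4 ≈ -55.250)
a = -7 + I*√35 (a = -7 + √(215 - 250) = -7 + √(-35) = -7 + I*√35 ≈ -7.0 + 5.9161*I)
k + a*X(6) = -221/4 + (-7 + I*√35)*(6*(17 + 6)) = -221/4 + (-7 + I*√35)*(6*23) = -221/4 + (-7 + I*√35)*138 = -221/4 + (-966 + 138*I*√35) = -4085/4 + 138*I*√35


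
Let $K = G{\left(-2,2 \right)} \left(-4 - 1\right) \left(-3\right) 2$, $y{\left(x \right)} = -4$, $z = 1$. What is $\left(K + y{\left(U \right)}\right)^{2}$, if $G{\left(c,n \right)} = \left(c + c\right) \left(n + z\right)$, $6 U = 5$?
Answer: $132496$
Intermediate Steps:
$U = \frac{5}{6}$ ($U = \frac{1}{6} \cdot 5 = \frac{5}{6} \approx 0.83333$)
$G{\left(c,n \right)} = 2 c \left(1 + n\right)$ ($G{\left(c,n \right)} = \left(c + c\right) \left(n + 1\right) = 2 c \left(1 + n\right)$)
$K = -360$ ($K = 2 \left(-2\right) \left(1 + 2\right) \left(-4 - 1\right) \left(-3\right) 2 = 2 \left(-2\right) 3 \left(-5\right) \left(-3\right) 2 = \left(-12\right) \left(-5\right) \left(-3\right) 2 = 60 \left(-3\right) 2 = \left(-180\right) 2 = -360$)
$\left(K + y{\left(U \right)}\right)^{2} = \left(-360 - 4\right)^{2} = \left(-364\right)^{2} = 132496$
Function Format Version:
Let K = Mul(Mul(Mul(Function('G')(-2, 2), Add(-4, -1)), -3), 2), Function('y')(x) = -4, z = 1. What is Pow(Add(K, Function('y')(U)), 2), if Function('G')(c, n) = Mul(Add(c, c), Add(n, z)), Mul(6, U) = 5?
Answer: 132496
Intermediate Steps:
U = Rational(5, 6) (U = Mul(Rational(1, 6), 5) = Rational(5, 6) ≈ 0.83333)
Function('G')(c, n) = Mul(2, c, Add(1, n)) (Function('G')(c, n) = Mul(Add(c, c), Add(n, 1)) = Mul(Mul(2, c), Add(1, n)) = Mul(2, c, Add(1, n)))
K = -360 (K = Mul(Mul(Mul(Mul(2, -2, Add(1, 2)), Add(-4, -1)), -3), 2) = Mul(Mul(Mul(Mul(2, -2, 3), -5), -3), 2) = Mul(Mul(Mul(-12, -5), -3), 2) = Mul(Mul(60, -3), 2) = Mul(-180, 2) = -360)
Pow(Add(K, Function('y')(U)), 2) = Pow(Add(-360, -4), 2) = Pow(-364, 2) = 132496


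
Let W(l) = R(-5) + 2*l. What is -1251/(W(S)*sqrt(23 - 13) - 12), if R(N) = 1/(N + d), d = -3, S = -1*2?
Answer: -17792/31 + 6116*sqrt(10)/31 ≈ 49.951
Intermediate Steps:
S = -2
R(N) = 1/(-3 + N) (R(N) = 1/(N - 3) = 1/(-3 + N))
W(l) = -1/8 + 2*l (W(l) = 1/(-3 - 5) + 2*l = 1/(-8) + 2*l = -1/8 + 2*l)
-1251/(W(S)*sqrt(23 - 13) - 12) = -1251/((-1/8 + 2*(-2))*sqrt(23 - 13) - 12) = -1251/((-1/8 - 4)*sqrt(10) - 12) = -1251/(-33*sqrt(10)/8 - 12) = -1251/(-12 - 33*sqrt(10)/8)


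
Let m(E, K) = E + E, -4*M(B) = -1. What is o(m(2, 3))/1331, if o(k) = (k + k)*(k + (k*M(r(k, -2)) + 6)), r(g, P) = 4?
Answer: 8/121 ≈ 0.066116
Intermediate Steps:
M(B) = ¼ (M(B) = -¼*(-1) = ¼)
m(E, K) = 2*E
o(k) = 2*k*(6 + 5*k/4) (o(k) = (k + k)*(k + (k*(¼) + 6)) = (2*k)*(k + (k/4 + 6)) = (2*k)*(k + (6 + k/4)) = (2*k)*(6 + 5*k/4) = 2*k*(6 + 5*k/4))
o(m(2, 3))/1331 = ((2*2)*(24 + 5*(2*2))/2)/1331 = ((½)*4*(24 + 5*4))*(1/1331) = ((½)*4*(24 + 20))*(1/1331) = ((½)*4*44)*(1/1331) = 88*(1/1331) = 8/121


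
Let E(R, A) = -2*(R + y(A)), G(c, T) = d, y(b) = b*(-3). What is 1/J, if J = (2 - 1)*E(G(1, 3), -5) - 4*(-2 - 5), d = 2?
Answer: -⅙ ≈ -0.16667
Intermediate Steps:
y(b) = -3*b
G(c, T) = 2
E(R, A) = -2*R + 6*A (E(R, A) = -2*(R - 3*A) = -2*R + 6*A)
J = -6 (J = (2 - 1)*(-2*2 + 6*(-5)) - 4*(-2 - 5) = 1*(-4 - 30) - 4*(-7) = 1*(-34) + 28 = -34 + 28 = -6)
1/J = 1/(-6) = -⅙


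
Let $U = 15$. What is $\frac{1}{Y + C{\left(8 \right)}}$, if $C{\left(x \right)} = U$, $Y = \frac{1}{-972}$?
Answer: $\frac{972}{14579} \approx 0.066671$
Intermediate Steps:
$Y = - \frac{1}{972} \approx -0.0010288$
$C{\left(x \right)} = 15$
$\frac{1}{Y + C{\left(8 \right)}} = \frac{1}{- \frac{1}{972} + 15} = \frac{1}{\frac{14579}{972}} = \frac{972}{14579}$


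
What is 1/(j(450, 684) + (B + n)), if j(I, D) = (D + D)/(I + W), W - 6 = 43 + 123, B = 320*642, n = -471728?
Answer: -311/82814884 ≈ -3.7554e-6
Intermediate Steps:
B = 205440
W = 172 (W = 6 + (43 + 123) = 6 + 166 = 172)
j(I, D) = 2*D/(172 + I) (j(I, D) = (D + D)/(I + 172) = (2*D)/(172 + I) = 2*D/(172 + I))
1/(j(450, 684) + (B + n)) = 1/(2*684/(172 + 450) + (205440 - 471728)) = 1/(2*684/622 - 266288) = 1/(2*684*(1/622) - 266288) = 1/(684/311 - 266288) = 1/(-82814884/311) = -311/82814884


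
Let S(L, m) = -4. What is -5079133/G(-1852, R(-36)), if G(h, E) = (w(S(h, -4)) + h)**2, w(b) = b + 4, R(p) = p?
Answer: -5079133/3429904 ≈ -1.4808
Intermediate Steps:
w(b) = 4 + b
G(h, E) = h**2 (G(h, E) = ((4 - 4) + h)**2 = (0 + h)**2 = h**2)
-5079133/G(-1852, R(-36)) = -5079133/((-1852)**2) = -5079133/3429904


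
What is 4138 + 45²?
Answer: 6163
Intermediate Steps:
4138 + 45² = 4138 + 2025 = 6163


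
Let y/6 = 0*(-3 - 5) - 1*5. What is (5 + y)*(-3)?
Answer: 75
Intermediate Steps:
y = -30 (y = 6*(0*(-3 - 5) - 1*5) = 6*(0*(-8) - 5) = 6*(0 - 5) = 6*(-5) = -30)
(5 + y)*(-3) = (5 - 30)*(-3) = -25*(-3) = 75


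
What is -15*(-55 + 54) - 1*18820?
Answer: -18805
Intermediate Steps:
-15*(-55 + 54) - 1*18820 = -15*(-1) - 18820 = 15 - 18820 = -18805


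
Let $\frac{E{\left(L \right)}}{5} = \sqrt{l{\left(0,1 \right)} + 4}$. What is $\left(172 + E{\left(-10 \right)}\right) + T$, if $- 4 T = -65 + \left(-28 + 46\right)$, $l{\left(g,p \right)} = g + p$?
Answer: $\frac{735}{4} + 5 \sqrt{5} \approx 194.93$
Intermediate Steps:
$T = \frac{47}{4}$ ($T = - \frac{-65 + \left(-28 + 46\right)}{4} = - \frac{-65 + 18}{4} = \left(- \frac{1}{4}\right) \left(-47\right) = \frac{47}{4} \approx 11.75$)
$E{\left(L \right)} = 5 \sqrt{5}$ ($E{\left(L \right)} = 5 \sqrt{\left(0 + 1\right) + 4} = 5 \sqrt{1 + 4} = 5 \sqrt{5}$)
$\left(172 + E{\left(-10 \right)}\right) + T = \left(172 + 5 \sqrt{5}\right) + \frac{47}{4} = \frac{735}{4} + 5 \sqrt{5}$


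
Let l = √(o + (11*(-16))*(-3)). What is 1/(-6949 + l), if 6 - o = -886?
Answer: -6949/48287181 - 2*√355/48287181 ≈ -0.00014469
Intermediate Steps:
o = 892 (o = 6 - 1*(-886) = 6 + 886 = 892)
l = 2*√355 (l = √(892 + (11*(-16))*(-3)) = √(892 - 176*(-3)) = √(892 + 528) = √1420 = 2*√355 ≈ 37.683)
1/(-6949 + l) = 1/(-6949 + 2*√355)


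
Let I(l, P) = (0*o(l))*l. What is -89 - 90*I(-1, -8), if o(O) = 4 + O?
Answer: -89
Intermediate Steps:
I(l, P) = 0 (I(l, P) = (0*(4 + l))*l = 0*l = 0)
-89 - 90*I(-1, -8) = -89 - 90*0 = -89 + 0 = -89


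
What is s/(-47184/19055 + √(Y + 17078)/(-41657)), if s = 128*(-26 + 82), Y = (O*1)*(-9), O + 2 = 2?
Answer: -5591749271814224977920/1931678287375737797 + 54209312254451200*√17078/1931678287375737797 ≈ -2891.1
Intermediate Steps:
O = 0 (O = -2 + 2 = 0)
Y = 0 (Y = (0*1)*(-9) = 0*(-9) = 0)
s = 7168 (s = 128*56 = 7168)
s/(-47184/19055 + √(Y + 17078)/(-41657)) = 7168/(-47184/19055 + √(0 + 17078)/(-41657)) = 7168/(-47184*1/19055 + √17078*(-1/41657)) = 7168/(-47184/19055 - √17078/41657)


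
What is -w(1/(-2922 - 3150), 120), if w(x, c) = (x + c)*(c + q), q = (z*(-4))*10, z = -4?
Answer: -25502365/759 ≈ -33600.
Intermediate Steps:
q = 160 (q = -4*(-4)*10 = 16*10 = 160)
w(x, c) = (160 + c)*(c + x) (w(x, c) = (x + c)*(c + 160) = (c + x)*(160 + c) = (160 + c)*(c + x))
-w(1/(-2922 - 3150), 120) = -(120² + 160*120 + 160/(-2922 - 3150) + 120/(-2922 - 3150)) = -(14400 + 19200 + 160/(-6072) + 120/(-6072)) = -(14400 + 19200 + 160*(-1/6072) + 120*(-1/6072)) = -(14400 + 19200 - 20/759 - 5/253) = -1*25502365/759 = -25502365/759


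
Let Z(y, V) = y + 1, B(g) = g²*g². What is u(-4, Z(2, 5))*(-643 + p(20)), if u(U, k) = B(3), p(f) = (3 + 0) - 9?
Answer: -52569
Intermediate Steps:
p(f) = -6 (p(f) = 3 - 9 = -6)
B(g) = g⁴
Z(y, V) = 1 + y
u(U, k) = 81 (u(U, k) = 3⁴ = 81)
u(-4, Z(2, 5))*(-643 + p(20)) = 81*(-643 - 6) = 81*(-649) = -52569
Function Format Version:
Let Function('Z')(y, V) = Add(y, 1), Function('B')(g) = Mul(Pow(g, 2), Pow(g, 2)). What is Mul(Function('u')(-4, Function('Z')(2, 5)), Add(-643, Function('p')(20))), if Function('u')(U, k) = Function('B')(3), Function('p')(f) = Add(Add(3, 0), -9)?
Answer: -52569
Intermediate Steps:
Function('p')(f) = -6 (Function('p')(f) = Add(3, -9) = -6)
Function('B')(g) = Pow(g, 4)
Function('Z')(y, V) = Add(1, y)
Function('u')(U, k) = 81 (Function('u')(U, k) = Pow(3, 4) = 81)
Mul(Function('u')(-4, Function('Z')(2, 5)), Add(-643, Function('p')(20))) = Mul(81, Add(-643, -6)) = Mul(81, -649) = -52569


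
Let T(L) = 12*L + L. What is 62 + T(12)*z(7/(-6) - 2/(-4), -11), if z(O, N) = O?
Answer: -42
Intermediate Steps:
T(L) = 13*L
62 + T(12)*z(7/(-6) - 2/(-4), -11) = 62 + (13*12)*(7/(-6) - 2/(-4)) = 62 + 156*(7*(-⅙) - 2*(-¼)) = 62 + 156*(-7/6 + ½) = 62 + 156*(-⅔) = 62 - 104 = -42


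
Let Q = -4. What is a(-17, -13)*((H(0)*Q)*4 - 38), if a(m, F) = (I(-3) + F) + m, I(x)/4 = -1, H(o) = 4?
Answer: 3468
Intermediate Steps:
I(x) = -4 (I(x) = 4*(-1) = -4)
a(m, F) = -4 + F + m (a(m, F) = (-4 + F) + m = -4 + F + m)
a(-17, -13)*((H(0)*Q)*4 - 38) = (-4 - 13 - 17)*((4*(-4))*4 - 38) = -34*(-16*4 - 38) = -34*(-64 - 38) = -34*(-102) = 3468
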